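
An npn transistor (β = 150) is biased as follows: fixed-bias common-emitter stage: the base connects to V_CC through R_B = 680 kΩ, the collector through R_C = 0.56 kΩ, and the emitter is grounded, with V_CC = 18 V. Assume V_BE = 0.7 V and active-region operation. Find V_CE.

Base loop: V_CC = I_B·R_B + V_BE, so I_B = (18 − 0.7)/680 kΩ = 0.0254 mA.
In the active region I_C = β·I_B = 150 × 0.0254 = 3.82 mA.
Collector loop: V_CE = V_CC − I_C·R_C = 18 − 3.82×0.56 = 15.9 V.
Since V_CE = 15.9 V > V_CE(sat) ≈ 0.2 V, the transistor is in the active region as assumed.

V_CE ≈ 16 V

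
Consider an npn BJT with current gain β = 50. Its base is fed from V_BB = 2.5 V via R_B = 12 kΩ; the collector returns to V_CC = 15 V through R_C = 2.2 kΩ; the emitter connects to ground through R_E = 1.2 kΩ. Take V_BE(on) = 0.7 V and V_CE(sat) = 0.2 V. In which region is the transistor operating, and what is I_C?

active; I_C ≈ 1.2 mA

Assume active. Base-emitter loop: I_B = (V_BB − V_BE)/(R_B + (β+1)R_E) = (2.5 − 0.7)/(12 + 51×1.2) = 0.0246 mA.
I_C = β·I_B = 50×0.0246 = 1.23 mA.
V_CE = V_CC − I_C·R_C − I_E·R_E = 15 − 1.23×2.2 − 1.25×1.2 = 10.8 V > V_CE(sat), so the active-region assumption holds.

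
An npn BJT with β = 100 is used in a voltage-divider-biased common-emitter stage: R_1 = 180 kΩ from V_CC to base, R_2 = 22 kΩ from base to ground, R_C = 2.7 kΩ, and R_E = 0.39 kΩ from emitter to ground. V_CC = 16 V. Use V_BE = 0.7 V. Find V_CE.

Thevenize the base divider: V_Th = V_CC·R_2/(R_1+R_2) = 16×22/202 = 1.74 V, R_Th = R_1‖R_2 = 19.6 kΩ.
Base-emitter loop: V_Th = I_B·R_Th + V_BE + (β+1)I_B·R_E, so I_B = (1.74 − 0.7) / (19.6 + 101×0.39) = 0.0177 mA.
I_C = β·I_B = 100×0.0177 = 1.77 mA, and I_E = (β+1)I_B = 1.78 mA.
V_CE = V_CC − I_C·R_C − I_E·R_E = 16 − 1.77×2.7 − 1.78×0.39 = 10.5 V.
V_CE = 10.5 V > 0.2 V confirms active-region operation.

V_CE ≈ 11 V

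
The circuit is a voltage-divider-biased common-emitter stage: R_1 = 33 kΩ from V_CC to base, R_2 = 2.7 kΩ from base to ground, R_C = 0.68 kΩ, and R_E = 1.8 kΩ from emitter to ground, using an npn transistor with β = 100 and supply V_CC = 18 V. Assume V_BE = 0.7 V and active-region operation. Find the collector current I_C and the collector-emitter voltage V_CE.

Thevenize the base divider: V_Th = V_CC·R_2/(R_1+R_2) = 18×2.7/35.7 = 1.36 V, R_Th = R_1‖R_2 = 2.5 kΩ.
Base-emitter loop: V_Th = I_B·R_Th + V_BE + (β+1)I_B·R_E, so I_B = (1.36 − 0.7) / (2.5 + 101×1.8) = 0.00359 mA.
I_C = β·I_B = 100×0.00359 = 0.359 mA, and I_E = (β+1)I_B = 0.362 mA.
V_CE = V_CC − I_C·R_C − I_E·R_E = 18 − 0.359×0.68 − 0.362×1.8 = 17.1 V.
V_CE = 17.1 V > 0.2 V confirms active-region operation.

I_C ≈ 0.36 mA, V_CE ≈ 17 V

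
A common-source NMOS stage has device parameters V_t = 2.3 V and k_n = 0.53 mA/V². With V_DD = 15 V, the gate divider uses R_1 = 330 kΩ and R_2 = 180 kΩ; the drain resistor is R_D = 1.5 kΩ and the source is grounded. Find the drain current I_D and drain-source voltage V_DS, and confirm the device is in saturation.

V_G = V_DD·R_2/(R_1+R_2) = 15×180/510 = 5.29 V. With the source grounded, V_GS = V_G = 5.29 V.
Assume saturation: I_D = (k_n/2)(V_GS − V_t)² = (0.53/2)×(5.29 − 2.3)² = 0.265×2.99² = 2.38 mA.
V_DS = V_DD − I_D·R_D = 15 − 2.38×1.5 = 11.4 V.
Saturation requires V_DS ≥ V_GS − V_t = 2.99 V; 11.4 ≥ 2.99 ✓.

I_D ≈ 2.4 mA, V_DS ≈ 11 V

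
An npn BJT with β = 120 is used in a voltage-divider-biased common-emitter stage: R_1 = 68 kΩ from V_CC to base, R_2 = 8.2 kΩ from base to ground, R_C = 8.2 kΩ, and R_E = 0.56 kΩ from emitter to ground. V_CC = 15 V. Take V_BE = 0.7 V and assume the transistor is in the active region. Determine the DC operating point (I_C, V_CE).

I_C ≈ 1.5 mA, V_CE ≈ 2.2 V

Thevenize the base divider: V_Th = V_CC·R_2/(R_1+R_2) = 15×8.2/76.2 = 1.61 V, R_Th = R_1‖R_2 = 7.32 kΩ.
Base-emitter loop: V_Th = I_B·R_Th + V_BE + (β+1)I_B·R_E, so I_B = (1.61 − 0.7) / (7.32 + 121×0.56) = 0.0122 mA.
I_C = β·I_B = 120×0.0122 = 1.46 mA, and I_E = (β+1)I_B = 1.47 mA.
V_CE = V_CC − I_C·R_C − I_E·R_E = 15 − 1.46×8.2 − 1.47×0.56 = 2.19 V.
V_CE = 2.19 V > 0.2 V confirms active-region operation.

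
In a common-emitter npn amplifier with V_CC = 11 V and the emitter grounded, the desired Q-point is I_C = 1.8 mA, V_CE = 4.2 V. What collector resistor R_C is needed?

R_C ≈ 3.8 kΩ

Collector loop: V_CC = I_C·R_C + V_CE.
R_C = (V_CC − V_CE)/I_C = (11 − 4.2)/1.8 = 3.78 kΩ.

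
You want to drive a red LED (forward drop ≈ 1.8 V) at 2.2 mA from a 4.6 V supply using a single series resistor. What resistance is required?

R ≈ 1.3 kΩ

The resistor drops V_S − V_D = 4.6 − 1.8 = 2.8 V at 2.2 mA.
R = 2.8 V / 2.2 mA = 1.27 kΩ.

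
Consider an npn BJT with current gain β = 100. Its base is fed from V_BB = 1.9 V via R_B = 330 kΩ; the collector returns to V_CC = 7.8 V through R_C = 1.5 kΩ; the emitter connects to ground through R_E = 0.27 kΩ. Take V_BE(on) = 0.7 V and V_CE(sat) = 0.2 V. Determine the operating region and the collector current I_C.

Assume active. Base-emitter loop: I_B = (V_BB − V_BE)/(R_B + (β+1)R_E) = (1.9 − 0.7)/(330 + 101×0.27) = 0.00336 mA.
I_C = β·I_B = 100×0.00336 = 0.336 mA.
V_CE = V_CC − I_C·R_C − I_E·R_E = 7.8 − 0.336×1.5 − 0.339×0.27 = 7.2 V > V_CE(sat), so the active-region assumption holds.

active; I_C ≈ 0.34 mA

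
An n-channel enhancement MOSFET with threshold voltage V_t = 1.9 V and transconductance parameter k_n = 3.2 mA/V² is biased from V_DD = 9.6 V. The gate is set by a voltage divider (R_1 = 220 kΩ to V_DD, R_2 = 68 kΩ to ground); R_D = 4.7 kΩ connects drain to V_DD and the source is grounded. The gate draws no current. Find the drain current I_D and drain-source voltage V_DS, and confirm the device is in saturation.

I_D ≈ 0.22 mA, V_DS ≈ 8.6 V

V_G = V_DD·R_2/(R_1+R_2) = 9.6×68/288 = 2.27 V. With the source grounded, V_GS = V_G = 2.27 V.
Assume saturation: I_D = (k_n/2)(V_GS − V_t)² = (3.2/2)×(2.27 − 1.9)² = 1.6×0.367² = 0.215 mA.
V_DS = V_DD − I_D·R_D = 9.6 − 0.215×4.7 = 8.59 V.
Saturation requires V_DS ≥ V_GS − V_t = 0.367 V; 8.59 ≥ 0.367 ✓.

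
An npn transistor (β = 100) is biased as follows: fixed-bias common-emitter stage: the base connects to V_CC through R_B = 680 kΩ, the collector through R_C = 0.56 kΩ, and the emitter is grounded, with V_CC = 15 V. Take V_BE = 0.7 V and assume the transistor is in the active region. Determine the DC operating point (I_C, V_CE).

Base loop: V_CC = I_B·R_B + V_BE, so I_B = (15 − 0.7)/680 kΩ = 0.021 mA.
In the active region I_C = β·I_B = 100 × 0.021 = 2.1 mA.
Collector loop: V_CE = V_CC − I_C·R_C = 15 − 2.1×0.56 = 13.8 V.
Since V_CE = 13.8 V > V_CE(sat) ≈ 0.2 V, the transistor is in the active region as assumed.

I_C ≈ 2.1 mA, V_CE ≈ 14 V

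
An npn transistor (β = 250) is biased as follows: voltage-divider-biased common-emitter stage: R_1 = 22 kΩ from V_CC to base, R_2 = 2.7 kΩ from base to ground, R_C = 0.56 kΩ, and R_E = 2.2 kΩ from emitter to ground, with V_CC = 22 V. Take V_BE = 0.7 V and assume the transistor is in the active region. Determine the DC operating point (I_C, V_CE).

Thevenize the base divider: V_Th = V_CC·R_2/(R_1+R_2) = 22×2.7/24.7 = 2.4 V, R_Th = R_1‖R_2 = 2.4 kΩ.
Base-emitter loop: V_Th = I_B·R_Th + V_BE + (β+1)I_B·R_E, so I_B = (2.4 − 0.7) / (2.4 + 251×2.2) = 0.00307 mA.
I_C = β·I_B = 250×0.00307 = 0.769 mA, and I_E = (β+1)I_B = 0.772 mA.
V_CE = V_CC − I_C·R_C − I_E·R_E = 22 − 0.769×0.56 − 0.772×2.2 = 19.9 V.
V_CE = 19.9 V > 0.2 V confirms active-region operation.

I_C ≈ 0.77 mA, V_CE ≈ 20 V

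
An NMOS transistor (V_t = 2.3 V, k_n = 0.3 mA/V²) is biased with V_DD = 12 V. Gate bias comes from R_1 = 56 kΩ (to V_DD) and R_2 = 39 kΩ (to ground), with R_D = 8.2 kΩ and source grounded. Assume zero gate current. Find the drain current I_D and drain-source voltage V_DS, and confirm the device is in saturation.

I_D ≈ 1 mA, V_DS ≈ 3.5 V

V_G = V_DD·R_2/(R_1+R_2) = 12×39/95 = 4.93 V. With the source grounded, V_GS = V_G = 4.93 V.
Assume saturation: I_D = (k_n/2)(V_GS − V_t)² = (0.3/2)×(4.93 − 2.3)² = 0.15×2.63² = 1.03 mA.
V_DS = V_DD − I_D·R_D = 12 − 1.03×8.2 = 3.52 V.
Saturation requires V_DS ≥ V_GS − V_t = 2.63 V; 3.52 ≥ 2.63 ✓.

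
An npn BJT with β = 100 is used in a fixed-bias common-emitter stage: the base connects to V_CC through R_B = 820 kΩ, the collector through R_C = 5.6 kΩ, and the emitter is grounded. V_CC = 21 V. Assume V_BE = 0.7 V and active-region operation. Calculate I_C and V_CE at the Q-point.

Base loop: V_CC = I_B·R_B + V_BE, so I_B = (21 − 0.7)/820 kΩ = 0.0248 mA.
In the active region I_C = β·I_B = 100 × 0.0248 = 2.48 mA.
Collector loop: V_CE = V_CC − I_C·R_C = 21 − 2.48×5.6 = 7.14 V.
Since V_CE = 7.14 V > V_CE(sat) ≈ 0.2 V, the transistor is in the active region as assumed.

I_C ≈ 2.5 mA, V_CE ≈ 7.1 V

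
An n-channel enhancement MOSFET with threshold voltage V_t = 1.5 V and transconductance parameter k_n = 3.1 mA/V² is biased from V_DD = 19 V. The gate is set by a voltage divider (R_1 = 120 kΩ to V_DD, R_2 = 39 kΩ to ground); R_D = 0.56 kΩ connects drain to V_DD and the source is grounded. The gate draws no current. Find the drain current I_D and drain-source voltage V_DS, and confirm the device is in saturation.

I_D ≈ 15 mA, V_DS ≈ 10 V

V_G = V_DD·R_2/(R_1+R_2) = 19×39/159 = 4.66 V. With the source grounded, V_GS = V_G = 4.66 V.
Assume saturation: I_D = (k_n/2)(V_GS − V_t)² = (3.1/2)×(4.66 − 1.5)² = 1.55×3.16² = 15.5 mA.
V_DS = V_DD − I_D·R_D = 19 − 15.5×0.56 = 10.3 V.
Saturation requires V_DS ≥ V_GS − V_t = 3.16 V; 10.3 ≥ 3.16 ✓.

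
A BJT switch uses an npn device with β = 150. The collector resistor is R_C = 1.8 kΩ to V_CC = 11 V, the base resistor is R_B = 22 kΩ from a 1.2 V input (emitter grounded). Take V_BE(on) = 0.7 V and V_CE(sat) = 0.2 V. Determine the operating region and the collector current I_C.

Assume active. Base-emitter loop: I_B = (V_BB − V_BE)/R_B = (1.2 − 0.7)/22 = 0.0227 mA.
I_C = β·I_B = 150×0.0227 = 3.41 mA.
V_CE = V_CC − I_C·R_C = 11 − 3.41×1.8 = 4.86 V > V_CE(sat), so the active-region assumption holds.

active; I_C ≈ 3.4 mA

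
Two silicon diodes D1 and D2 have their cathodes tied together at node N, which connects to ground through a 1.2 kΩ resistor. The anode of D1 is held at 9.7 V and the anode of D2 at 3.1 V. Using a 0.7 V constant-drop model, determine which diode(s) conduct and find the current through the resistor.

Only D1 conducts; I_R ≈ 7.5 mA

Assume both conduct. Then node N would need to be at both 9.7−0.7 = 9 V and 3.1−0.7 = 2.4 V, which is impossible.
Assume only D1 conducts: V_N = 9.7 − 0.7 = 9 V, so I_R = 9/1.2 = 7.5 mA.
Check D2: its anode-to-cathode voltage is 3.1 − 9 = -5.9 V < 0.7 V, so it is off. The assumption is consistent.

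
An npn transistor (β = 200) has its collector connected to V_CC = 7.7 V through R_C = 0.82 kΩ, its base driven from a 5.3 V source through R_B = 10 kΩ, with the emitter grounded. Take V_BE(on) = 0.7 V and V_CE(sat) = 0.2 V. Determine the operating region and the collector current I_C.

Assume active: I_B = (5.3 − 0.7)/10 = 0.46 mA, giving I_C = β·I_B = 92 mA.
But then V_CE = 7.7 − 92×0.82 = -67.7 V < V_CE(sat) = 0.2 V — impossible in the active region.
So the transistor is saturated. With V_CE = 0.2 V, I_C = (V_CC − 0.2)/R_C = 7.5/0.82 = 9.15 mA.
Check: β·I_B = 92 mA > I_C = 9.15 mA, confirming saturation.

saturation; I_C ≈ 9.1 mA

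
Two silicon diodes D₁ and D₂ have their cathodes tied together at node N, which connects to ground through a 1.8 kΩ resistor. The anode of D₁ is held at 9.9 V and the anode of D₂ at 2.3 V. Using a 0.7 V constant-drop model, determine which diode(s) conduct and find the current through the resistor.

Only D₁ conducts; I_R ≈ 5.1 mA

Assume both conduct. Then node N would need to be at both 9.9−0.7 = 9.2 V and 2.3−0.7 = 1.6 V, which is impossible.
Assume only D₁ conducts: V_N = 9.9 − 0.7 = 9.2 V, so I_R = 9.2/1.8 = 5.11 mA.
Check D₂: its anode-to-cathode voltage is 2.3 − 9.2 = -6.9 V < 0.7 V, so it is off. The assumption is consistent.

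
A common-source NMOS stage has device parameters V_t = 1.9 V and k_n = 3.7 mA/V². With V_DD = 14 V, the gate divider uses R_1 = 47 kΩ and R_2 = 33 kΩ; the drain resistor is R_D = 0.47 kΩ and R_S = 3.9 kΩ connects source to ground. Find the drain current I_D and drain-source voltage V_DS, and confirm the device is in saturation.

V_G = V_DD·R_2/(R_1+R_2) = 14×33/80 = 5.78 V.
Assume saturation: I_D = (k_n/2)(V_GS − V_t)² with V_GS = V_G − I_D·R_S = 5.78 − 3.9·I_D.
Substituting gives 28.1·I_D² − 56.9·I_D + 27.8 = 0, with roots I_D = 0.823 or 1.2 mA.
The root I_D = 1.2 mA gives V_GS = 1.09 V ≤ V_t, so take I_D = 0.823 mA.
Then V_GS = 2.57 V and V_DS = V_DD − I_D(R_D+R_S) = 14 − 0.823×4.37 = 10.4 V.
Saturation requires V_DS ≥ V_GS − V_t = 0.667 V; 10.4 ≥ 0.667 ✓.

I_D ≈ 0.82 mA, V_DS ≈ 10 V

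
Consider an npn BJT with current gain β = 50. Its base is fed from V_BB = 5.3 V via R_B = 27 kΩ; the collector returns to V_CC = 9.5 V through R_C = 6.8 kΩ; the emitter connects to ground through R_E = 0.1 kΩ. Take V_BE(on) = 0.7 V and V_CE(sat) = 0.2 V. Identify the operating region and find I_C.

Assume active: I_B = (5.3 − 0.7)/(27 + 51×0.1) = 0.143 mA, I_C = β·I_B = 7.17 mA.
Then V_CE = 9.5 − 7.17×6.8 − 7.31×0.1 = -40 V < 0.2 V — the active assumption fails.
Re-solve with V_CE = 0.2 V. KCL at the emitter: V_E/R_E = (V_BB−0.7−V_E)/R_B + (V_CC−0.2−V_E)/R_C, giving V_E = 0.151 V.
I_C = (V_CC − 0.2 − V_E)/R_C = (9.3 − 0.151)/6.8 = 1.35 mA.
Check: I_B = (4.6 − 0.151)/27 = 0.165 mA, and β·I_B = 8.24 mA > I_C, confirming saturation.

saturation; I_C ≈ 1.3 mA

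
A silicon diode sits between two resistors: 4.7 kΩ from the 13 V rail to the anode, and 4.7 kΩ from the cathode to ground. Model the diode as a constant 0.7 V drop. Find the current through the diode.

The two resistors are in series with the diode, so KVL gives 13 = I·4.7 + 0.7 + I·4.7.
I = (13 − 0.7) / (4.7 + 4.7) kΩ = 12.3 / 9.4 = 1.31 mA.

I ≈ 1.3 mA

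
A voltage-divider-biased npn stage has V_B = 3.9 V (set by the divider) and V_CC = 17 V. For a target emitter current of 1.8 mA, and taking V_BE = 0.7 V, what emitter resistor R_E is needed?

V_E = V_B − V_BE = 3.9 − 0.7 = 3.2 V.
R_E = V_E / I_E = 3.2 / 1.8 = 1.78 kΩ.

R_E ≈ 1.8 kΩ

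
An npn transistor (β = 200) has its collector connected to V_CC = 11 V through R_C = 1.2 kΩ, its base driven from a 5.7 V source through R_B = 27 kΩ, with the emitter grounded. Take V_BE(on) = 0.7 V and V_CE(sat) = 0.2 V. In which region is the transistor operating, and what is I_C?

saturation; I_C ≈ 9 mA

Assume active: I_B = (5.7 − 0.7)/27 = 0.185 mA, giving I_C = β·I_B = 37 mA.
But then V_CE = 11 − 37×1.2 = -33.4 V < V_CE(sat) = 0.2 V — impossible in the active region.
So the transistor is saturated. With V_CE = 0.2 V, I_C = (V_CC − 0.2)/R_C = 10.8/1.2 = 9 mA.
Check: β·I_B = 37 mA > I_C = 9 mA, confirming saturation.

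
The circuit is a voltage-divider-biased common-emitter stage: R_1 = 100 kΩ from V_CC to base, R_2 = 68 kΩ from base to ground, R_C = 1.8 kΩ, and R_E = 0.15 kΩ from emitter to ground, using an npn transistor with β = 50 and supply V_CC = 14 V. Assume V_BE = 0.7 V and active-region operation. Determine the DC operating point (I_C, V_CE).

Thevenize the base divider: V_Th = V_CC·R_2/(R_1+R_2) = 14×68/168 = 5.67 V, R_Th = R_1‖R_2 = 40.5 kΩ.
Base-emitter loop: V_Th = I_B·R_Th + V_BE + (β+1)I_B·R_E, so I_B = (5.67 − 0.7) / (40.5 + 51×0.15) = 0.103 mA.
I_C = β·I_B = 50×0.103 = 5.16 mA, and I_E = (β+1)I_B = 5.26 mA.
V_CE = V_CC − I_C·R_C − I_E·R_E = 14 − 5.16×1.8 − 5.26×0.15 = 3.92 V.
V_CE = 3.92 V > 0.2 V confirms active-region operation.

I_C ≈ 5.2 mA, V_CE ≈ 3.9 V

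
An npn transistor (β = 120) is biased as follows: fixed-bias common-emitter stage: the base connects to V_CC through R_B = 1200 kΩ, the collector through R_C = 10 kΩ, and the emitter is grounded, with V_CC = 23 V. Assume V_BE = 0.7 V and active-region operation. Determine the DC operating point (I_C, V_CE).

I_C ≈ 2.2 mA, V_CE ≈ 0.7 V

Base loop: V_CC = I_B·R_B + V_BE, so I_B = (23 − 0.7)/1200 kΩ = 0.0186 mA.
In the active region I_C = β·I_B = 120 × 0.0186 = 2.23 mA.
Collector loop: V_CE = V_CC − I_C·R_C = 23 − 2.23×10 = 0.7 V.
Since V_CE = 0.7 V > V_CE(sat) ≈ 0.2 V, the transistor is in the active region as assumed.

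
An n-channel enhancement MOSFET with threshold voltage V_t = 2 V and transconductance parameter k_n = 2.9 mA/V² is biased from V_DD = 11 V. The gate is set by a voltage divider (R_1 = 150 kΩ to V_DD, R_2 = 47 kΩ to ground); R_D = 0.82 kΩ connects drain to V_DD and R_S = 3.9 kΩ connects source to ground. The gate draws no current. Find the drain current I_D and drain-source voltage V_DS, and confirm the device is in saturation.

I_D ≈ 0.095 mA, V_DS ≈ 11 V

V_G = V_DD·R_2/(R_1+R_2) = 11×47/197 = 2.62 V.
Assume saturation: I_D = (k_n/2)(V_GS − V_t)² with V_GS = V_G − I_D·R_S = 2.62 − 3.9·I_D.
Substituting gives 22.1·I_D² − 8.06·I_D + 0.565 = 0, with roots I_D = 0.0946 or 0.271 mA.
The root I_D = 0.271 mA gives V_GS = 1.57 V ≤ V_t, so take I_D = 0.0946 mA.
Then V_GS = 2.26 V and V_DS = V_DD − I_D(R_D+R_S) = 11 − 0.0946×4.72 = 10.6 V.
Saturation requires V_DS ≥ V_GS − V_t = 0.255 V; 10.6 ≥ 0.255 ✓.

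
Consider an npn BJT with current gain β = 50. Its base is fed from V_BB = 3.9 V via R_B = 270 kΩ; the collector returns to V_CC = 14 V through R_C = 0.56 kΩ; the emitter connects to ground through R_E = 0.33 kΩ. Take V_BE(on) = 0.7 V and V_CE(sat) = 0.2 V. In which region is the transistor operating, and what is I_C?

active; I_C ≈ 0.56 mA

Assume active. Base-emitter loop: I_B = (V_BB − V_BE)/(R_B + (β+1)R_E) = (3.9 − 0.7)/(270 + 51×0.33) = 0.0112 mA.
I_C = β·I_B = 50×0.0112 = 0.558 mA.
V_CE = V_CC − I_C·R_C − I_E·R_E = 14 − 0.558×0.56 − 0.569×0.33 = 13.5 V > V_CE(sat), so the active-region assumption holds.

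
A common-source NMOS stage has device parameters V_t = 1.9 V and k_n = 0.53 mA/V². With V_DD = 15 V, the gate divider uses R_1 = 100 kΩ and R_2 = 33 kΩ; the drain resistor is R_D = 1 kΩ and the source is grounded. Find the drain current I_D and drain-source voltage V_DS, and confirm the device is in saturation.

I_D ≈ 0.88 mA, V_DS ≈ 14 V

V_G = V_DD·R_2/(R_1+R_2) = 15×33/133 = 3.72 V. With the source grounded, V_GS = V_G = 3.72 V.
Assume saturation: I_D = (k_n/2)(V_GS − V_t)² = (0.53/2)×(3.72 − 1.9)² = 0.265×1.82² = 0.88 mA.
V_DS = V_DD − I_D·R_D = 15 − 0.88×1 = 14.1 V.
Saturation requires V_DS ≥ V_GS − V_t = 1.82 V; 14.1 ≥ 1.82 ✓.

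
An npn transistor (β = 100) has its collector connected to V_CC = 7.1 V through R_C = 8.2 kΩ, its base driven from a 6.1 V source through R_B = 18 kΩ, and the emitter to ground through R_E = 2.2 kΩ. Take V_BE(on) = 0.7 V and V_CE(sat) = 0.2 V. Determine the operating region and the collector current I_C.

saturation; I_C ≈ 0.62 mA

Assume active: I_B = (6.1 − 0.7)/(18 + 101×2.2) = 0.0225 mA, I_C = β·I_B = 2.25 mA.
Then V_CE = 7.1 − 2.25×8.2 − 2.27×2.2 = -16.3 V < 0.2 V — the active assumption fails.
Re-solve with V_CE = 0.2 V. KCL at the emitter: V_E/R_E = (V_BB−0.7−V_E)/R_B + (V_CC−0.2−V_E)/R_C, giving V_E = 1.81 V.
I_C = (V_CC − 0.2 − V_E)/R_C = (6.9 − 1.81)/8.2 = 0.621 mA.
Check: I_B = (5.4 − 1.81)/18 = 0.2 mA, and β·I_B = 20 mA > I_C, confirming saturation.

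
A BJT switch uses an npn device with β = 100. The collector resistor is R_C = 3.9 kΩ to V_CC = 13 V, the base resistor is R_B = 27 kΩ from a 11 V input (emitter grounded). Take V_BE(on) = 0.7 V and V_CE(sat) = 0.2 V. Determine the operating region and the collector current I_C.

saturation; I_C ≈ 3.3 mA

Assume active: I_B = (11 − 0.7)/27 = 0.381 mA, giving I_C = β·I_B = 38.1 mA.
But then V_CE = 13 − 38.1×3.9 = -136 V < V_CE(sat) = 0.2 V — impossible in the active region.
So the transistor is saturated. With V_CE = 0.2 V, I_C = (V_CC − 0.2)/R_C = 12.8/3.9 = 3.28 mA.
Check: β·I_B = 38.1 mA > I_C = 3.28 mA, confirming saturation.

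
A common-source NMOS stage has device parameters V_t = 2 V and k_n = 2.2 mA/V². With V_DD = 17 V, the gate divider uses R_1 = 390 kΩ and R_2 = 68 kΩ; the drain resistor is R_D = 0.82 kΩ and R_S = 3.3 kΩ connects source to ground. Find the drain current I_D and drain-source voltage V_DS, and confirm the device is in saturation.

I_D ≈ 0.078 mA, V_DS ≈ 17 V

V_G = V_DD·R_2/(R_1+R_2) = 17×68/458 = 2.52 V.
Assume saturation: I_D = (k_n/2)(V_GS − V_t)² with V_GS = V_G − I_D·R_S = 2.52 − 3.3·I_D.
Substituting gives 12·I_D² − 4.8·I_D + 0.302 = 0, with roots I_D = 0.0781 or 0.323 mA.
The root I_D = 0.323 mA gives V_GS = 1.46 V ≤ V_t, so take I_D = 0.0781 mA.
Then V_GS = 2.27 V and V_DS = V_DD − I_D(R_D+R_S) = 17 − 0.0781×4.12 = 16.7 V.
Saturation requires V_DS ≥ V_GS − V_t = 0.266 V; 16.7 ≥ 0.266 ✓.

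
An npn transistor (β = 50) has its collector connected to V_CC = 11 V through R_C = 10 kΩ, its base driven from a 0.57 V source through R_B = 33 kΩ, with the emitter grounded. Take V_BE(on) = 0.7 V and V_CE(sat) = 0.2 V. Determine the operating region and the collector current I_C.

cutoff; I_C ≈ 0

V_BB = 0.57 V ≤ V_BE(on) = 0.7 V, so the base-emitter junction is not forward biased.
The transistor is in cutoff: I_B = I_C = 0.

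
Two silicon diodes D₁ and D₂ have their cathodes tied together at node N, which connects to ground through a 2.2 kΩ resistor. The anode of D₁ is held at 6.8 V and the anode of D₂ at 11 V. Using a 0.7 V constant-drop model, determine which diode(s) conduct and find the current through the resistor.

Only D₂ conducts; I_R ≈ 4.7 mA

Assume both conduct. Then node N would need to be at both 6.8−0.7 = 6.1 V and 11−0.7 = 10.3 V, which is impossible.
Assume only D₂ conducts: V_N = 11 − 0.7 = 10.3 V, so I_R = 10.3/2.2 = 4.68 mA.
Check D₁: its anode-to-cathode voltage is 6.8 − 10.3 = -3.5 V < 0.7 V, so it is off. The assumption is consistent.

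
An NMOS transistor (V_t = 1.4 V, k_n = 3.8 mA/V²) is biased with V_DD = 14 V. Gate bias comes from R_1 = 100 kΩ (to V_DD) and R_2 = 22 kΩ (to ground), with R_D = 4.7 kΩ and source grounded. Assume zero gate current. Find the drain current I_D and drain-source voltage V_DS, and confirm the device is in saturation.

V_G = V_DD·R_2/(R_1+R_2) = 14×22/122 = 2.52 V. With the source grounded, V_GS = V_G = 2.52 V.
Assume saturation: I_D = (k_n/2)(V_GS − V_t)² = (3.8/2)×(2.52 − 1.4)² = 1.9×1.12² = 2.4 mA.
V_DS = V_DD − I_D·R_D = 14 − 2.4×4.7 = 2.71 V.
Saturation requires V_DS ≥ V_GS − V_t = 1.12 V; 2.71 ≥ 1.12 ✓.

I_D ≈ 2.4 mA, V_DS ≈ 2.7 V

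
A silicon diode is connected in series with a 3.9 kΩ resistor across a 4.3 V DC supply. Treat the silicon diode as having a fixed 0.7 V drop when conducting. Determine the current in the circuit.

KVL around the loop: 4.3 = V_D + I·R = 0.7 + I × 3.9 kΩ.
So I = (4.3 − 0.7) / 3.9 kΩ = 3.6 / 3.9 = 0.923 mA.

I ≈ 0.92 mA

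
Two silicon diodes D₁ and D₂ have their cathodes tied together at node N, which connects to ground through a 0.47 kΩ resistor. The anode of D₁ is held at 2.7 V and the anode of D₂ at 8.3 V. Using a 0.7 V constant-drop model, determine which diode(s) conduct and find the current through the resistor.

Assume both conduct. Then node N would need to be at both 2.7−0.7 = 2 V and 8.3−0.7 = 7.6 V, which is impossible.
Assume only D₂ conducts: V_N = 8.3 − 0.7 = 7.6 V, so I_R = 7.6/0.47 = 16.2 mA.
Check D₁: its anode-to-cathode voltage is 2.7 − 7.6 = -4.9 V < 0.7 V, so it is off. The assumption is consistent.

Only D₂ conducts; I_R ≈ 16 mA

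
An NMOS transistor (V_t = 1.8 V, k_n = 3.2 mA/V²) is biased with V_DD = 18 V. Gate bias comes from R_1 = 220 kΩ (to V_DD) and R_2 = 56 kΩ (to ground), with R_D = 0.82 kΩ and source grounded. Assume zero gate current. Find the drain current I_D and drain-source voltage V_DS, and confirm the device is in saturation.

I_D ≈ 5.5 mA, V_DS ≈ 13 V

V_G = V_DD·R_2/(R_1+R_2) = 18×56/276 = 3.65 V. With the source grounded, V_GS = V_G = 3.65 V.
Assume saturation: I_D = (k_n/2)(V_GS − V_t)² = (3.2/2)×(3.65 − 1.8)² = 1.6×1.85² = 5.49 mA.
V_DS = V_DD − I_D·R_D = 18 − 5.49×0.82 = 13.5 V.
Saturation requires V_DS ≥ V_GS − V_t = 1.85 V; 13.5 ≥ 1.85 ✓.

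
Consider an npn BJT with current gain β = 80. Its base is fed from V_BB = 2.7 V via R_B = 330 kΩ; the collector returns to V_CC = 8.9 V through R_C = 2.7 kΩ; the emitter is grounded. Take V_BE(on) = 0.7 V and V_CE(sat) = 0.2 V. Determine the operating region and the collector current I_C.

active; I_C ≈ 0.48 mA

Assume active. Base-emitter loop: I_B = (V_BB − V_BE)/R_B = (2.7 − 0.7)/330 = 0.00606 mA.
I_C = β·I_B = 80×0.00606 = 0.485 mA.
V_CE = V_CC − I_C·R_C = 8.9 − 0.485×2.7 = 7.59 V > V_CE(sat), so the active-region assumption holds.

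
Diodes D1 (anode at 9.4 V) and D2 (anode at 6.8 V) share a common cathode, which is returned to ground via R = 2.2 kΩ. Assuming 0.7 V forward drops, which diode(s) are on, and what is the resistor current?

Assume both conduct. Then node N would need to be at both 9.4−0.7 = 8.7 V and 6.8−0.7 = 6.1 V, which is impossible.
Assume only D1 conducts: V_N = 9.4 − 0.7 = 8.7 V, so I_R = 8.7/2.2 = 3.95 mA.
Check D2: its anode-to-cathode voltage is 6.8 − 8.7 = -1.9 V < 0.7 V, so it is off. The assumption is consistent.

Only D1 conducts; I_R ≈ 4 mA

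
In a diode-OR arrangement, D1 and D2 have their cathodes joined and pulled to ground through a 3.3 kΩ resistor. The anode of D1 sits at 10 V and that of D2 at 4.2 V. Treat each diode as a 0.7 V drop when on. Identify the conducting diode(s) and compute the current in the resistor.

Assume both conduct. Then node N would need to be at both 10−0.7 = 9.3 V and 4.2−0.7 = 3.5 V, which is impossible.
Assume only D1 conducts: V_N = 10 − 0.7 = 9.3 V, so I_R = 9.3/3.3 = 2.82 mA.
Check D2: its anode-to-cathode voltage is 4.2 − 9.3 = -5.1 V < 0.7 V, so it is off. The assumption is consistent.

Only D1 conducts; I_R ≈ 2.8 mA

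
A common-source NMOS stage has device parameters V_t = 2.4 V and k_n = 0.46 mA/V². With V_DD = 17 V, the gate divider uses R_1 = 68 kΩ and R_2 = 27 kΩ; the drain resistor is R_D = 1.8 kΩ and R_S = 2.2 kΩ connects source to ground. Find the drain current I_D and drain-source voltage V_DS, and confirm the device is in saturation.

I_D ≈ 0.46 mA, V_DS ≈ 15 V

V_G = V_DD·R_2/(R_1+R_2) = 17×27/95 = 4.83 V.
Assume saturation: I_D = (k_n/2)(V_GS − V_t)² with V_GS = V_G − I_D·R_S = 4.83 − 2.2·I_D.
Substituting gives 1.11·I_D² − 3.46·I_D + 1.36 = 0, with roots I_D = 0.461 or 2.65 mA.
The root I_D = 2.65 mA gives V_GS = -0.993 V ≤ V_t, so take I_D = 0.461 mA.
Then V_GS = 3.82 V and V_DS = V_DD − I_D(R_D+R_S) = 17 − 0.461×4 = 15.2 V.
Saturation requires V_DS ≥ V_GS − V_t = 1.42 V; 15.2 ≥ 1.42 ✓.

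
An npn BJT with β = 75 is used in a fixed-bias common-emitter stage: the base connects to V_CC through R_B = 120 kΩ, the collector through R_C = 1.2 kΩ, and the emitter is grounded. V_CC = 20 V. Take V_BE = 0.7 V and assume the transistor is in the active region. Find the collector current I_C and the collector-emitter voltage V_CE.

Base loop: V_CC = I_B·R_B + V_BE, so I_B = (20 − 0.7)/120 kΩ = 0.161 mA.
In the active region I_C = β·I_B = 75 × 0.161 = 12.1 mA.
Collector loop: V_CE = V_CC − I_C·R_C = 20 − 12.1×1.2 = 5.53 V.
Since V_CE = 5.53 V > V_CE(sat) ≈ 0.2 V, the transistor is in the active region as assumed.

I_C ≈ 12 mA, V_CE ≈ 5.5 V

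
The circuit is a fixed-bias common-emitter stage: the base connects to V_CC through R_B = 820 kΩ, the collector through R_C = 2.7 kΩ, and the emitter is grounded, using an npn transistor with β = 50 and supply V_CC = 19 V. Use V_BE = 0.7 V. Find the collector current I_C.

I_C ≈ 1.1 mA

Base loop: V_CC = I_B·R_B + V_BE, so I_B = (19 − 0.7)/820 kΩ = 0.0223 mA.
In the active region I_C = β·I_B = 50 × 0.0223 = 1.12 mA.
Collector loop: V_CE = V_CC − I_C·R_C = 19 − 1.12×2.7 = 16 V.
Since V_CE = 16 V > V_CE(sat) ≈ 0.2 V, the transistor is in the active region as assumed.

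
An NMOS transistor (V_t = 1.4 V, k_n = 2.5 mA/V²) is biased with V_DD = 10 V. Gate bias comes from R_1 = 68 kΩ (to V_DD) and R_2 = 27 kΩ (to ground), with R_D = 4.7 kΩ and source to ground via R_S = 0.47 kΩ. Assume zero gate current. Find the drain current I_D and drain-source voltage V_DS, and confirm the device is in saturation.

I_D ≈ 1.1 mA, V_DS ≈ 4.4 V

V_G = V_DD·R_2/(R_1+R_2) = 10×27/95 = 2.84 V.
Assume saturation: I_D = (k_n/2)(V_GS − V_t)² with V_GS = V_G − I_D·R_S = 2.84 − 0.47·I_D.
Substituting gives 0.276·I_D² − 2.69·I_D + 2.6 = 0, with roots I_D = 1.09 or 8.67 mA.
The root I_D = 8.67 mA gives V_GS = -1.23 V ≤ V_t, so take I_D = 1.09 mA.
Then V_GS = 2.33 V and V_DS = V_DD − I_D(R_D+R_S) = 10 − 1.09×5.17 = 4.39 V.
Saturation requires V_DS ≥ V_GS − V_t = 0.932 V; 4.39 ≥ 0.932 ✓.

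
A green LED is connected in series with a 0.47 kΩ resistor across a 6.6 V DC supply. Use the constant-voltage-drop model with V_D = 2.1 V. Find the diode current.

KVL around the loop: 6.6 = V_D + I·R = 2.1 + I × 0.47 kΩ.
So I = (6.6 − 2.1) / 0.47 kΩ = 4.5 / 0.47 = 9.57 mA.

I ≈ 9.6 mA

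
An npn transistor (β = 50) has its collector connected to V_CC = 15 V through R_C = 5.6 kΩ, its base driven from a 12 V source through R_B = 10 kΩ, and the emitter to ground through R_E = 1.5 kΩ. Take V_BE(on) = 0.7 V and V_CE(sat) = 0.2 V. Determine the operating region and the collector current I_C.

Assume active: I_B = (12 − 0.7)/(10 + 51×1.5) = 0.131 mA, I_C = β·I_B = 6.53 mA.
Then V_CE = 15 − 6.53×5.6 − 6.66×1.5 = -31.6 V < 0.2 V — the active assumption fails.
Re-solve with V_CE = 0.2 V. KCL at the emitter: V_E/R_E = (V_BB−0.7−V_E)/R_B + (V_CC−0.2−V_E)/R_C, giving V_E = 3.99 V.
I_C = (V_CC − 0.2 − V_E)/R_C = (14.8 − 3.99)/5.6 = 1.93 mA.
Check: I_B = (11.3 − 3.99)/10 = 0.731 mA, and β·I_B = 36.5 mA > I_C, confirming saturation.

saturation; I_C ≈ 1.9 mA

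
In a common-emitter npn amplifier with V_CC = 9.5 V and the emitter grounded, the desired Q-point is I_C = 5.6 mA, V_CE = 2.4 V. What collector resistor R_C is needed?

R_C ≈ 1.3 kΩ

Collector loop: V_CC = I_C·R_C + V_CE.
R_C = (V_CC − V_CE)/I_C = (9.5 − 2.4)/5.6 = 1.27 kΩ.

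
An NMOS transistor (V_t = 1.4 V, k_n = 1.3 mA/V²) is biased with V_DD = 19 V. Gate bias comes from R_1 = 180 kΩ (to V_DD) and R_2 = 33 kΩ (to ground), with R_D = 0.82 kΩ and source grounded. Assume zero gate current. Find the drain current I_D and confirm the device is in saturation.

V_G = V_DD·R_2/(R_1+R_2) = 19×33/213 = 2.94 V. With the source grounded, V_GS = V_G = 2.94 V.
Assume saturation: I_D = (k_n/2)(V_GS − V_t)² = (1.3/2)×(2.94 − 1.4)² = 0.65×1.54² = 1.55 mA.
V_DS = V_DD − I_D·R_D = 19 − 1.55×0.82 = 17.7 V.
Saturation requires V_DS ≥ V_GS − V_t = 1.54 V; 17.7 ≥ 1.54 ✓.

I_D ≈ 1.5 mA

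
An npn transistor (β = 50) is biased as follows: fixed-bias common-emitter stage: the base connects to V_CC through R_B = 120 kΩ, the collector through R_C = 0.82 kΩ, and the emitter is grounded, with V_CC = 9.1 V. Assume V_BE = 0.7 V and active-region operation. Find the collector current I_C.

I_C ≈ 3.5 mA

Base loop: V_CC = I_B·R_B + V_BE, so I_B = (9.1 − 0.7)/120 kΩ = 0.07 mA.
In the active region I_C = β·I_B = 50 × 0.07 = 3.5 mA.
Collector loop: V_CE = V_CC − I_C·R_C = 9.1 − 3.5×0.82 = 6.23 V.
Since V_CE = 6.23 V > V_CE(sat) ≈ 0.2 V, the transistor is in the active region as assumed.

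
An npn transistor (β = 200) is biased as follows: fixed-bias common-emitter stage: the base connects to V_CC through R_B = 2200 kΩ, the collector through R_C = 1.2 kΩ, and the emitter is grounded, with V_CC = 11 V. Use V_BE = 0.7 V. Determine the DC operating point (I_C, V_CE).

I_C ≈ 0.94 mA, V_CE ≈ 9.9 V

Base loop: V_CC = I_B·R_B + V_BE, so I_B = (11 − 0.7)/2200 kΩ = 0.00468 mA.
In the active region I_C = β·I_B = 200 × 0.00468 = 0.936 mA.
Collector loop: V_CE = V_CC − I_C·R_C = 11 − 0.936×1.2 = 9.88 V.
Since V_CE = 9.88 V > V_CE(sat) ≈ 0.2 V, the transistor is in the active region as assumed.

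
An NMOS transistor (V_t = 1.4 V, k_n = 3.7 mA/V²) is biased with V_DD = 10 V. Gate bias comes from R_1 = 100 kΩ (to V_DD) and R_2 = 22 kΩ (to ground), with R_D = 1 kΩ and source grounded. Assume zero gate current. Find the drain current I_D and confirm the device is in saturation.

I_D ≈ 0.3 mA

V_G = V_DD·R_2/(R_1+R_2) = 10×22/122 = 1.8 V. With the source grounded, V_GS = V_G = 1.8 V.
Assume saturation: I_D = (k_n/2)(V_GS − V_t)² = (3.7/2)×(1.8 − 1.4)² = 1.85×0.403² = 0.301 mA.
V_DS = V_DD − I_D·R_D = 10 − 0.301×1 = 9.7 V.
Saturation requires V_DS ≥ V_GS − V_t = 0.403 V; 9.7 ≥ 0.403 ✓.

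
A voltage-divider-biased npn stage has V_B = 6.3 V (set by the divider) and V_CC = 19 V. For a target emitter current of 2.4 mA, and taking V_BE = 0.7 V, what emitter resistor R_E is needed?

V_E = V_B − V_BE = 6.3 − 0.7 = 5.6 V.
R_E = V_E / I_E = 5.6 / 2.4 = 2.33 kΩ.

R_E ≈ 2.3 kΩ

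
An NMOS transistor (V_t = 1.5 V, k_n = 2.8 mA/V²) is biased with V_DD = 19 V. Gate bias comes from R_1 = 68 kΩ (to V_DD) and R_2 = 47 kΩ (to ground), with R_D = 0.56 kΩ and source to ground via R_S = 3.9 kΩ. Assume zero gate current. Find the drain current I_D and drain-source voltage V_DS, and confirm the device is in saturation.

V_G = V_DD·R_2/(R_1+R_2) = 19×47/115 = 7.77 V.
Assume saturation: I_D = (k_n/2)(V_GS − V_t)² with V_GS = V_G − I_D·R_S = 7.77 − 3.9·I_D.
Substituting gives 21.3·I_D² − 69.4·I_D + 55 = 0, with roots I_D = 1.35 or 1.91 mA.
The root I_D = 1.91 mA gives V_GS = 0.333 V ≤ V_t, so take I_D = 1.35 mA.
Then V_GS = 2.48 V and V_DS = V_DD − I_D(R_D+R_S) = 19 − 1.35×4.46 = 13 V.
Saturation requires V_DS ≥ V_GS − V_t = 0.984 V; 13 ≥ 0.984 ✓.

I_D ≈ 1.4 mA, V_DS ≈ 13 V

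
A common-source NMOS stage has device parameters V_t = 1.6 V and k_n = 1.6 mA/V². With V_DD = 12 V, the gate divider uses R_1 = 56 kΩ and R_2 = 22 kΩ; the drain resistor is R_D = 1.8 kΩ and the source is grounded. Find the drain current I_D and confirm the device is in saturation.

V_G = V_DD·R_2/(R_1+R_2) = 12×22/78 = 3.38 V. With the source grounded, V_GS = V_G = 3.38 V.
Assume saturation: I_D = (k_n/2)(V_GS − V_t)² = (1.6/2)×(3.38 − 1.6)² = 0.8×1.78² = 2.55 mA.
V_DS = V_DD − I_D·R_D = 12 − 2.55×1.8 = 7.41 V.
Saturation requires V_DS ≥ V_GS − V_t = 1.78 V; 7.41 ≥ 1.78 ✓.

I_D ≈ 2.5 mA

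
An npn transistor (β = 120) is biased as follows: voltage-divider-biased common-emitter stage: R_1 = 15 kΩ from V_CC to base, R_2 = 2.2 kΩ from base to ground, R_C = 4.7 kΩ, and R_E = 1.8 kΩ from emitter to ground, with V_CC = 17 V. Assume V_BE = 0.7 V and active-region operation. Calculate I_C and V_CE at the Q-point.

I_C ≈ 0.81 mA, V_CE ≈ 12 V

Thevenize the base divider: V_Th = V_CC·R_2/(R_1+R_2) = 17×2.2/17.2 = 2.17 V, R_Th = R_1‖R_2 = 1.92 kΩ.
Base-emitter loop: V_Th = I_B·R_Th + V_BE + (β+1)I_B·R_E, so I_B = (2.17 − 0.7) / (1.92 + 121×1.8) = 0.00671 mA.
I_C = β·I_B = 120×0.00671 = 0.805 mA, and I_E = (β+1)I_B = 0.812 mA.
V_CE = V_CC − I_C·R_C − I_E·R_E = 17 − 0.805×4.7 − 0.812×1.8 = 11.8 V.
V_CE = 11.8 V > 0.2 V confirms active-region operation.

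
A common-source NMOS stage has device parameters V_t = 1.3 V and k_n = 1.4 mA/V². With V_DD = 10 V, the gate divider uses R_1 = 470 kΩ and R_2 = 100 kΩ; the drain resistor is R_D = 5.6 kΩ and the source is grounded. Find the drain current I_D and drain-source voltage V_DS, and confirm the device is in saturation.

V_G = V_DD·R_2/(R_1+R_2) = 10×100/570 = 1.75 V. With the source grounded, V_GS = V_G = 1.75 V.
Assume saturation: I_D = (k_n/2)(V_GS − V_t)² = (1.4/2)×(1.75 − 1.3)² = 0.7×0.454² = 0.145 mA.
V_DS = V_DD − I_D·R_D = 10 − 0.145×5.6 = 9.19 V.
Saturation requires V_DS ≥ V_GS − V_t = 0.454 V; 9.19 ≥ 0.454 ✓.

I_D ≈ 0.14 mA, V_DS ≈ 9.2 V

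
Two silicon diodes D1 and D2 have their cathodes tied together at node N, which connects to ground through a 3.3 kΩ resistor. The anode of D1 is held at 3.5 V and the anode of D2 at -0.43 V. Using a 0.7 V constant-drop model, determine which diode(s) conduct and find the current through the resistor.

Only D1 conducts; I_R ≈ 0.85 mA

Assume both conduct. Then node N would need to be at both 3.5−0.7 = 2.8 V and -0.43−0.7 = -1.13 V, which is impossible.
Assume only D1 conducts: V_N = 3.5 − 0.7 = 2.8 V, so I_R = 2.8/3.3 = 0.848 mA.
Check D2: its anode-to-cathode voltage is -0.43 − 2.8 = -3.23 V < 0.7 V, so it is off. The assumption is consistent.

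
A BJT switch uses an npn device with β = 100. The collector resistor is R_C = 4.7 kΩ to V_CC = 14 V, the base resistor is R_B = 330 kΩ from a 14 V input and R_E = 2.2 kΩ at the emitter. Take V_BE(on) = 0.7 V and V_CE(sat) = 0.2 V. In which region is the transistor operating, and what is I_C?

Assume active: I_B = (14 − 0.7)/(330 + 101×2.2) = 0.0241 mA, I_C = β·I_B = 2.41 mA.
Then V_CE = 14 − 2.41×4.7 − 2.43×2.2 = -2.67 V < 0.2 V — the active assumption fails.
Re-solve with V_CE = 0.2 V. KCL at the emitter: V_E/R_E = (V_BB−0.7−V_E)/R_B + (V_CC−0.2−V_E)/R_C, giving V_E = 4.44 V.
I_C = (V_CC − 0.2 − V_E)/R_C = (13.8 − 4.44)/4.7 = 1.99 mA.
Check: I_B = (13.3 − 4.44)/330 = 0.0268 mA, and β·I_B = 2.68 mA > I_C, confirming saturation.

saturation; I_C ≈ 2 mA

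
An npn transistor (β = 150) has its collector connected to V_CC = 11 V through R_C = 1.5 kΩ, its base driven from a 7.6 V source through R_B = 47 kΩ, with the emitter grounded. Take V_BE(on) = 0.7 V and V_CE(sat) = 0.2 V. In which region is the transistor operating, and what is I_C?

saturation; I_C ≈ 7.2 mA

Assume active: I_B = (7.6 − 0.7)/47 = 0.147 mA, giving I_C = β·I_B = 22 mA.
But then V_CE = 11 − 22×1.5 = -22 V < V_CE(sat) = 0.2 V — impossible in the active region.
So the transistor is saturated. With V_CE = 0.2 V, I_C = (V_CC − 0.2)/R_C = 10.8/1.5 = 7.2 mA.
Check: β·I_B = 22 mA > I_C = 7.2 mA, confirming saturation.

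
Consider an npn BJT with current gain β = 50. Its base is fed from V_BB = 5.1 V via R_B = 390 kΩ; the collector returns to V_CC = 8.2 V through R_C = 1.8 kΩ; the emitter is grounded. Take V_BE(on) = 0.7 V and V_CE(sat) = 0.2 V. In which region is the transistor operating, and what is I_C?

active; I_C ≈ 0.56 mA

Assume active. Base-emitter loop: I_B = (V_BB − V_BE)/R_B = (5.1 − 0.7)/390 = 0.0113 mA.
I_C = β·I_B = 50×0.0113 = 0.564 mA.
V_CE = V_CC − I_C·R_C = 8.2 − 0.564×1.8 = 7.18 V > V_CE(sat), so the active-region assumption holds.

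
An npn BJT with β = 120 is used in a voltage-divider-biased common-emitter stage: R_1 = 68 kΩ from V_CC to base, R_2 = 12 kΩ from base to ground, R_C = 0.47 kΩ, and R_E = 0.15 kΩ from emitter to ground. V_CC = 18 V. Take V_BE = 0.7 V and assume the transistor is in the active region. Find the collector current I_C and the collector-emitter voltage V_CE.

I_C ≈ 8.5 mA, V_CE ≈ 13 V

Thevenize the base divider: V_Th = V_CC·R_2/(R_1+R_2) = 18×12/80 = 2.7 V, R_Th = R_1‖R_2 = 10.2 kΩ.
Base-emitter loop: V_Th = I_B·R_Th + V_BE + (β+1)I_B·R_E, so I_B = (2.7 − 0.7) / (10.2 + 121×0.15) = 0.0705 mA.
I_C = β·I_B = 120×0.0705 = 8.47 mA, and I_E = (β+1)I_B = 8.54 mA.
V_CE = V_CC − I_C·R_C − I_E·R_E = 18 − 8.47×0.47 − 8.54×0.15 = 12.7 V.
V_CE = 12.7 V > 0.2 V confirms active-region operation.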